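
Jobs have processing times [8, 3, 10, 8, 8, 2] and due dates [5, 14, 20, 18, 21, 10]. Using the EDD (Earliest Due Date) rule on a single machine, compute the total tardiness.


Sort by due date (EDD order): [(8, 5), (2, 10), (3, 14), (8, 18), (10, 20), (8, 21)]
Compute completion times and tardiness:
  Job 1: p=8, d=5, C=8, tardiness=max(0,8-5)=3
  Job 2: p=2, d=10, C=10, tardiness=max(0,10-10)=0
  Job 3: p=3, d=14, C=13, tardiness=max(0,13-14)=0
  Job 4: p=8, d=18, C=21, tardiness=max(0,21-18)=3
  Job 5: p=10, d=20, C=31, tardiness=max(0,31-20)=11
  Job 6: p=8, d=21, C=39, tardiness=max(0,39-21)=18
Total tardiness = 35

35


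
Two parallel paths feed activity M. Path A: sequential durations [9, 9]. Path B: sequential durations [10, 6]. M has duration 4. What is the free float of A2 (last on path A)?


ES(A2) = sum of predecessors on chain A = 9
EF(A2) = ES + duration = 9 + 9 = 18
Successor of A2 is M. ES(M) = max(sum(A), sum(B)) = max(18, 16) = 18
Free float = ES(successor) - EF(current) = 18 - 18 = 0

0


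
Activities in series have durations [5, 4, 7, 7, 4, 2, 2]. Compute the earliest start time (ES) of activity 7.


Activity 7 starts after activities 1 through 6 complete.
Predecessor durations: [5, 4, 7, 7, 4, 2]
ES = 5 + 4 + 7 + 7 + 4 + 2 = 29

29


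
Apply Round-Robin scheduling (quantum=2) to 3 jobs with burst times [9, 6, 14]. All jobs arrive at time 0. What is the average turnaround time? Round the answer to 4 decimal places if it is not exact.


Time quantum = 2
Execution trace:
  J1 runs 2 units, time = 2
  J2 runs 2 units, time = 4
  J3 runs 2 units, time = 6
  J1 runs 2 units, time = 8
  J2 runs 2 units, time = 10
  J3 runs 2 units, time = 12
  J1 runs 2 units, time = 14
  J2 runs 2 units, time = 16
  J3 runs 2 units, time = 18
  J1 runs 2 units, time = 20
  J3 runs 2 units, time = 22
  J1 runs 1 units, time = 23
  J3 runs 2 units, time = 25
  J3 runs 2 units, time = 27
  J3 runs 2 units, time = 29
Finish times: [23, 16, 29]
Average turnaround = 68/3 = 22.6667

22.6667


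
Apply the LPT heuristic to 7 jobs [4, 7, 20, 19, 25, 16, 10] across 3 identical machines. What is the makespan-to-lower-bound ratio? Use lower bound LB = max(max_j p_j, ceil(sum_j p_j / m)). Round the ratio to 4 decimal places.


LPT order: [25, 20, 19, 16, 10, 7, 4]
Machine loads after assignment: [32, 34, 35]
LPT makespan = 35
Lower bound = max(max_job, ceil(total/3)) = max(25, 34) = 34
Ratio = 35 / 34 = 1.0294

1.0294


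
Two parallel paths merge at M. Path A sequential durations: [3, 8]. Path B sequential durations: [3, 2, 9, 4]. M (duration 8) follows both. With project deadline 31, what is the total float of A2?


Forward pass: ES(A2) = sum of predecessors on chain A = 3
EF = ES + duration = 3 + 8 = 11
Backward pass: LF(M) = deadline = 31; LS(M) = 31 - 8 = 23
LF(A2) = LS(M) - sum(successors on chain A) = 23 - 0 = 23
LS = LF - duration = 23 - 8 = 15
Total float = LS - ES = 15 - 3 = 12

12


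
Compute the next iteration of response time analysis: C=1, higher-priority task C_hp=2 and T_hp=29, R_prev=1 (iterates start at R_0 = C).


R_next = C + ceil(R_prev / T_hp) * C_hp
ceil(1 / 29) = ceil(0.0345) = 1
Interference = 1 * 2 = 2
R_next = 1 + 2 = 3

3


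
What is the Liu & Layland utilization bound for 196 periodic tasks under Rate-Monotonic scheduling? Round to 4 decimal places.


Compute 2^(1/196) = 1.0035427259
Subtract 1: 1.0035427259 - 1 = 0.0035427259
Multiply by n: 196 * 0.0035427259 = 0.6943742764
Round to 4 dp: 0.6944

0.6944


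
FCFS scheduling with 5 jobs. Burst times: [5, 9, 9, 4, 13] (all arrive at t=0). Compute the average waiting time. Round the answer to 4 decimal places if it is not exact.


FCFS order (as given): [5, 9, 9, 4, 13]
Waiting times:
  Job 1: wait = 0
  Job 2: wait = 5
  Job 3: wait = 14
  Job 4: wait = 23
  Job 5: wait = 27
Sum of waiting times = 69
Average waiting time = 69/5 = 13.8

13.8


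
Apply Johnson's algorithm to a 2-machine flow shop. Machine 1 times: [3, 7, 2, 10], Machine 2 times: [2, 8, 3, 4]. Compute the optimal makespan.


Apply Johnson's rule:
  Group 1 (a <= b): [(3, 2, 3), (2, 7, 8)]
  Group 2 (a > b): [(4, 10, 4), (1, 3, 2)]
Optimal job order: [3, 2, 4, 1]
Schedule:
  Job 3: M1 done at 2, M2 done at 5
  Job 2: M1 done at 9, M2 done at 17
  Job 4: M1 done at 19, M2 done at 23
  Job 1: M1 done at 22, M2 done at 25
Makespan = 25

25


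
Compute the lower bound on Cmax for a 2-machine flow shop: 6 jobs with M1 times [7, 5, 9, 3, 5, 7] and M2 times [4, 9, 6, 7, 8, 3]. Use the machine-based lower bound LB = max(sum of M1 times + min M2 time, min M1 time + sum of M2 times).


LB1 = sum(M1 times) + min(M2 times) = 36 + 3 = 39
LB2 = min(M1 times) + sum(M2 times) = 3 + 37 = 40
Lower bound = max(LB1, LB2) = max(39, 40) = 40

40


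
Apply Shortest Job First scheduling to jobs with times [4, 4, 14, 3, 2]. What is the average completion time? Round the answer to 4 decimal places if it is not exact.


SJF order (ascending): [2, 3, 4, 4, 14]
Completion times:
  Job 1: burst=2, C=2
  Job 2: burst=3, C=5
  Job 3: burst=4, C=9
  Job 4: burst=4, C=13
  Job 5: burst=14, C=27
Average completion = 56/5 = 11.2

11.2


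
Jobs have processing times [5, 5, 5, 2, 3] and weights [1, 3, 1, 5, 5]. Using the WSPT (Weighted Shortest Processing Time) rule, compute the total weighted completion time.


Compute p/w ratios and sort ascending (WSPT): [(2, 5), (3, 5), (5, 3), (5, 1), (5, 1)]
Compute weighted completion times:
  Job (p=2,w=5): C=2, w*C=5*2=10
  Job (p=3,w=5): C=5, w*C=5*5=25
  Job (p=5,w=3): C=10, w*C=3*10=30
  Job (p=5,w=1): C=15, w*C=1*15=15
  Job (p=5,w=1): C=20, w*C=1*20=20
Total weighted completion time = 100

100


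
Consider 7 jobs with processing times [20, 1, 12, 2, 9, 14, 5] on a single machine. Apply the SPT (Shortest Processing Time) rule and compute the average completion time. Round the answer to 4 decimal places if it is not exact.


Sort jobs by processing time (SPT order): [1, 2, 5, 9, 12, 14, 20]
Compute completion times sequentially:
  Job 1: processing = 1, completes at 1
  Job 2: processing = 2, completes at 3
  Job 3: processing = 5, completes at 8
  Job 4: processing = 9, completes at 17
  Job 5: processing = 12, completes at 29
  Job 6: processing = 14, completes at 43
  Job 7: processing = 20, completes at 63
Sum of completion times = 164
Average completion time = 164/7 = 23.4286

23.4286


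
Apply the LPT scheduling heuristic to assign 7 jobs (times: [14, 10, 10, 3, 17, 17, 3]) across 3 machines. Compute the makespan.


Sort jobs in decreasing order (LPT): [17, 17, 14, 10, 10, 3, 3]
Assign each job to the least loaded machine:
  Machine 1: jobs [17, 10], load = 27
  Machine 2: jobs [17, 3, 3], load = 23
  Machine 3: jobs [14, 10], load = 24
Makespan = max load = 27

27


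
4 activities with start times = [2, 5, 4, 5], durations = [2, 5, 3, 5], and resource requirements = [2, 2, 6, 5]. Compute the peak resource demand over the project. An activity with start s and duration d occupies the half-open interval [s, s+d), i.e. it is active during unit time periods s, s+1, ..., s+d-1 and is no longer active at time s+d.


Each activity i is active on [start_i, start_i + duration_i).
Compute total resource usage per time slot:
  t=0: active resources = [], total = 0
  t=1: active resources = [], total = 0
  t=2: active resources = [2], total = 2
  t=3: active resources = [2], total = 2
  t=4: active resources = [6], total = 6
  t=5: active resources = [2, 6, 5], total = 13
  t=6: active resources = [2, 6, 5], total = 13
  t=7: active resources = [2, 5], total = 7
  t=8: active resources = [2, 5], total = 7
  t=9: active resources = [2, 5], total = 7
Peak resource demand = 13

13


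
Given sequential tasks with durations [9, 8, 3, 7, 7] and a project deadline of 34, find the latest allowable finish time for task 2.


LF(activity 2) = deadline - sum of successor durations
Successors: activities 3 through 5 with durations [3, 7, 7]
Sum of successor durations = 17
LF = 34 - 17 = 17

17


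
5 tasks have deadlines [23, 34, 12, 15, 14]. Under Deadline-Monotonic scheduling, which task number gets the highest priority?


Sort tasks by relative deadline (ascending):
  Task 3: deadline = 12
  Task 5: deadline = 14
  Task 4: deadline = 15
  Task 1: deadline = 23
  Task 2: deadline = 34
Priority order (highest first): [3, 5, 4, 1, 2]
Highest priority task = 3

3


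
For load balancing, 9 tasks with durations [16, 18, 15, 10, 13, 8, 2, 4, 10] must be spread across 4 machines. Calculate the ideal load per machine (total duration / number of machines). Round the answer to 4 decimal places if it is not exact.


Total processing time = 16 + 18 + 15 + 10 + 13 + 8 + 2 + 4 + 10 = 96
Number of machines = 4
Ideal balanced load = 96 / 4 = 24.0

24.0


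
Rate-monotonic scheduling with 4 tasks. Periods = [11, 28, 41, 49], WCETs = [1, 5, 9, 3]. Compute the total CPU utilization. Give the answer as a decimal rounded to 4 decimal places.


Compute individual utilizations (exact fractions):
  Task 1: C/T = 1/11 (approx. 0.0909)
  Task 2: C/T = 5/28 (approx. 0.1786)
  Task 3: C/T = 9/41 (approx. 0.2195)
  Task 4: C/T = 3/49 (approx. 0.0612)
Total utilization U = 1/11 + 5/28 + 9/41 + 3/49 = 48637/88396
Rounded to 4 decimal places: U = 0.5502
RM (Liu & Layland) bound for 4 tasks = 0.756828; compare with U = 48637/88396 (approx. 0.550217)
U <= bound, so schedulable by RM sufficient condition.

0.5502


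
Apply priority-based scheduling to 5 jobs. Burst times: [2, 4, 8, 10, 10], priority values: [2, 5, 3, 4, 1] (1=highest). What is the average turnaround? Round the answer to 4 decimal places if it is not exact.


Sort by priority (ascending = highest first):
Order: [(1, 10), (2, 2), (3, 8), (4, 10), (5, 4)]
Completion times:
  Priority 1, burst=10, C=10
  Priority 2, burst=2, C=12
  Priority 3, burst=8, C=20
  Priority 4, burst=10, C=30
  Priority 5, burst=4, C=34
Average turnaround = 106/5 = 21.2

21.2


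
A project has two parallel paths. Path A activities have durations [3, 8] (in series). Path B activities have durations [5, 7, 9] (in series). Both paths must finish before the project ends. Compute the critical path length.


Path A total = 3 + 8 = 11
Path B total = 5 + 7 + 9 = 21
Critical path = longest path = max(11, 21) = 21

21


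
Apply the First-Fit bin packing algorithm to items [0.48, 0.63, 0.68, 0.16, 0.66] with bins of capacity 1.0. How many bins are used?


Place items sequentially using First-Fit:
  Item 0.48 -> new Bin 1
  Item 0.63 -> new Bin 2
  Item 0.68 -> new Bin 3
  Item 0.16 -> Bin 1 (now 0.64)
  Item 0.66 -> new Bin 4
Total bins used = 4

4


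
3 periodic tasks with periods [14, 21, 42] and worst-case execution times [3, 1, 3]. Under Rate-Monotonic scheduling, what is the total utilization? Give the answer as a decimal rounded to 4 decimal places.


Compute individual utilizations (exact fractions):
  Task 1: C/T = 3/14 (approx. 0.2143)
  Task 2: C/T = 1/21 (approx. 0.0476)
  Task 3: C/T = 3/42 = 1/14 (approx. 0.0714)
Total utilization U = 3/14 + 1/21 + 1/14 = 1/3
Rounded to 4 decimal places: U = 0.3333
RM (Liu & Layland) bound for 3 tasks = 0.779763; compare with U = 1/3 (approx. 0.333333)
U <= bound, so schedulable by RM sufficient condition.

0.3333


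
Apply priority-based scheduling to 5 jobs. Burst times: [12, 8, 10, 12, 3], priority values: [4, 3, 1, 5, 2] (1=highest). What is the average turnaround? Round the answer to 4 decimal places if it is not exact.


Sort by priority (ascending = highest first):
Order: [(1, 10), (2, 3), (3, 8), (4, 12), (5, 12)]
Completion times:
  Priority 1, burst=10, C=10
  Priority 2, burst=3, C=13
  Priority 3, burst=8, C=21
  Priority 4, burst=12, C=33
  Priority 5, burst=12, C=45
Average turnaround = 122/5 = 24.4

24.4


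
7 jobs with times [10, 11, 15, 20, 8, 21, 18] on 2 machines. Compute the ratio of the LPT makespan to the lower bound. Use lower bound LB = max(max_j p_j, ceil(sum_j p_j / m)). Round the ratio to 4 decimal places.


LPT order: [21, 20, 18, 15, 11, 10, 8]
Machine loads after assignment: [55, 48]
LPT makespan = 55
Lower bound = max(max_job, ceil(total/2)) = max(21, 52) = 52
Ratio = 55 / 52 = 1.0577

1.0577


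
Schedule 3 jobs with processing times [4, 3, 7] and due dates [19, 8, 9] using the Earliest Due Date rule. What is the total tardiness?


Sort by due date (EDD order): [(3, 8), (7, 9), (4, 19)]
Compute completion times and tardiness:
  Job 1: p=3, d=8, C=3, tardiness=max(0,3-8)=0
  Job 2: p=7, d=9, C=10, tardiness=max(0,10-9)=1
  Job 3: p=4, d=19, C=14, tardiness=max(0,14-19)=0
Total tardiness = 1

1


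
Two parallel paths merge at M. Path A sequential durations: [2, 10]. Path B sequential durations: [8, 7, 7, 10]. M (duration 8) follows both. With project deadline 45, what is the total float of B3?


Forward pass: ES(B3) = sum of predecessors on chain B = 15
EF = ES + duration = 15 + 7 = 22
Backward pass: LF(M) = deadline = 45; LS(M) = 45 - 8 = 37
LF(B3) = LS(M) - sum(successors on chain B) = 37 - 10 = 27
LS = LF - duration = 27 - 7 = 20
Total float = LS - ES = 20 - 15 = 5

5


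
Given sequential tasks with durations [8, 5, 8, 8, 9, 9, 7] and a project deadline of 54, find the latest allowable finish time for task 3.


LF(activity 3) = deadline - sum of successor durations
Successors: activities 4 through 7 with durations [8, 9, 9, 7]
Sum of successor durations = 33
LF = 54 - 33 = 21

21


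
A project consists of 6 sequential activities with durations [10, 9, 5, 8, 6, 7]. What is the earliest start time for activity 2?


Activity 2 starts after activities 1 through 1 complete.
Predecessor durations: [10]
ES = 10 = 10

10


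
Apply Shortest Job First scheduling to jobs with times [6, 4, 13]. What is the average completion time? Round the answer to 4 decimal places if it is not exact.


SJF order (ascending): [4, 6, 13]
Completion times:
  Job 1: burst=4, C=4
  Job 2: burst=6, C=10
  Job 3: burst=13, C=23
Average completion = 37/3 = 12.3333

12.3333


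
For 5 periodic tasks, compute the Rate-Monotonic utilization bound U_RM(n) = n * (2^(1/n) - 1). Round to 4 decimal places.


Compute 2^(1/5) = 1.1486983550
Subtract 1: 1.1486983550 - 1 = 0.1486983550
Multiply by n: 5 * 0.1486983550 = 0.7434917750
Round to 4 dp: 0.7435

0.7435


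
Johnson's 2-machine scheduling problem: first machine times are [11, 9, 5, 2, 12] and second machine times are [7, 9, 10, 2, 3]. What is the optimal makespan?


Apply Johnson's rule:
  Group 1 (a <= b): [(4, 2, 2), (3, 5, 10), (2, 9, 9)]
  Group 2 (a > b): [(1, 11, 7), (5, 12, 3)]
Optimal job order: [4, 3, 2, 1, 5]
Schedule:
  Job 4: M1 done at 2, M2 done at 4
  Job 3: M1 done at 7, M2 done at 17
  Job 2: M1 done at 16, M2 done at 26
  Job 1: M1 done at 27, M2 done at 34
  Job 5: M1 done at 39, M2 done at 42
Makespan = 42

42


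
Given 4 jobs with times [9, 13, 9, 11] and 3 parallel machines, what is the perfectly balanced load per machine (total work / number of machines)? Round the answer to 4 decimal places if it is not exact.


Total processing time = 9 + 13 + 9 + 11 = 42
Number of machines = 3
Ideal balanced load = 42 / 3 = 14.0

14.0


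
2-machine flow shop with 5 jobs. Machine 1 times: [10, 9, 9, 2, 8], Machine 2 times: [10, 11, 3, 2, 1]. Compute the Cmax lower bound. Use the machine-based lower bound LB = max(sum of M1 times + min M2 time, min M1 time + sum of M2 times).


LB1 = sum(M1 times) + min(M2 times) = 38 + 1 = 39
LB2 = min(M1 times) + sum(M2 times) = 2 + 27 = 29
Lower bound = max(LB1, LB2) = max(39, 29) = 39

39


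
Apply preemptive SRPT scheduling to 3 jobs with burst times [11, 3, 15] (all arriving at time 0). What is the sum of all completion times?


Since all jobs arrive at t=0, SRPT equals SPT ordering.
SPT order: [3, 11, 15]
Completion times:
  Job 1: p=3, C=3
  Job 2: p=11, C=14
  Job 3: p=15, C=29
Total completion time = 3 + 14 + 29 = 46

46


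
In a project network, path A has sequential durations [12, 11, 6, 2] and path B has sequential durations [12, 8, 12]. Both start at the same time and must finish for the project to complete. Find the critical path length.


Path A total = 12 + 11 + 6 + 2 = 31
Path B total = 12 + 8 + 12 = 32
Critical path = longest path = max(31, 32) = 32

32


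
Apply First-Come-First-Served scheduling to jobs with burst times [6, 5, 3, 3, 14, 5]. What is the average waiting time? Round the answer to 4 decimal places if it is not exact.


FCFS order (as given): [6, 5, 3, 3, 14, 5]
Waiting times:
  Job 1: wait = 0
  Job 2: wait = 6
  Job 3: wait = 11
  Job 4: wait = 14
  Job 5: wait = 17
  Job 6: wait = 31
Sum of waiting times = 79
Average waiting time = 79/6 = 13.1667

13.1667


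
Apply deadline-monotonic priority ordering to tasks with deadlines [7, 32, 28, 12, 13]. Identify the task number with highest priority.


Sort tasks by relative deadline (ascending):
  Task 1: deadline = 7
  Task 4: deadline = 12
  Task 5: deadline = 13
  Task 3: deadline = 28
  Task 2: deadline = 32
Priority order (highest first): [1, 4, 5, 3, 2]
Highest priority task = 1

1


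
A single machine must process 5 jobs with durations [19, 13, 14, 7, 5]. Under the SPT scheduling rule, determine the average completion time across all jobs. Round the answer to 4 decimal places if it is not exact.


Sort jobs by processing time (SPT order): [5, 7, 13, 14, 19]
Compute completion times sequentially:
  Job 1: processing = 5, completes at 5
  Job 2: processing = 7, completes at 12
  Job 3: processing = 13, completes at 25
  Job 4: processing = 14, completes at 39
  Job 5: processing = 19, completes at 58
Sum of completion times = 139
Average completion time = 139/5 = 27.8

27.8


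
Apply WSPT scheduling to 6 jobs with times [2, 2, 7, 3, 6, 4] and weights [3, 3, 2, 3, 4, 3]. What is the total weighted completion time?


Compute p/w ratios and sort ascending (WSPT): [(2, 3), (2, 3), (3, 3), (4, 3), (6, 4), (7, 2)]
Compute weighted completion times:
  Job (p=2,w=3): C=2, w*C=3*2=6
  Job (p=2,w=3): C=4, w*C=3*4=12
  Job (p=3,w=3): C=7, w*C=3*7=21
  Job (p=4,w=3): C=11, w*C=3*11=33
  Job (p=6,w=4): C=17, w*C=4*17=68
  Job (p=7,w=2): C=24, w*C=2*24=48
Total weighted completion time = 188

188


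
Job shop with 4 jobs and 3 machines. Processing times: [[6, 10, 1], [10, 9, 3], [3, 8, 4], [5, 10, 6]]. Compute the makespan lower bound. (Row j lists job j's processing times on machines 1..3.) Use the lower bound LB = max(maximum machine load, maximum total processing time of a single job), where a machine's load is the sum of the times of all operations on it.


Machine loads:
  Machine 1: 6 + 10 + 3 + 5 = 24
  Machine 2: 10 + 9 + 8 + 10 = 37
  Machine 3: 1 + 3 + 4 + 6 = 14
Max machine load = 37
Job totals:
  Job 1: 17
  Job 2: 22
  Job 3: 15
  Job 4: 21
Max job total = 22
Lower bound = max(37, 22) = 37

37


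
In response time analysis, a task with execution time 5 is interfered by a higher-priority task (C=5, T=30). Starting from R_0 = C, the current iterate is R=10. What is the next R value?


R_next = C + ceil(R_prev / T_hp) * C_hp
ceil(10 / 30) = ceil(0.3333) = 1
Interference = 1 * 5 = 5
R_next = 5 + 5 = 10
R_next = R_prev, so the iteration has converged (response time = 10).

10


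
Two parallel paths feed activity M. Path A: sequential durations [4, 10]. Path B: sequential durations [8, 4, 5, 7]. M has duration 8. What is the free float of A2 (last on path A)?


ES(A2) = sum of predecessors on chain A = 4
EF(A2) = ES + duration = 4 + 10 = 14
Successor of A2 is M. ES(M) = max(sum(A), sum(B)) = max(14, 24) = 24
Free float = ES(successor) - EF(current) = 24 - 14 = 10

10


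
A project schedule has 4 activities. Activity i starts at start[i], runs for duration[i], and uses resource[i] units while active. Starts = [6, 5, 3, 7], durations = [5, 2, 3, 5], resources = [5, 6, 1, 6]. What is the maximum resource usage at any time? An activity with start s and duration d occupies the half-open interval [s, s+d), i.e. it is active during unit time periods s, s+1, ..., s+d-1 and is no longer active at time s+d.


Each activity i is active on [start_i, start_i + duration_i).
Compute total resource usage per time slot:
  t=0: active resources = [], total = 0
  t=1: active resources = [], total = 0
  t=2: active resources = [], total = 0
  t=3: active resources = [1], total = 1
  t=4: active resources = [1], total = 1
  t=5: active resources = [6, 1], total = 7
  t=6: active resources = [5, 6], total = 11
  t=7: active resources = [5, 6], total = 11
  t=8: active resources = [5, 6], total = 11
  t=9: active resources = [5, 6], total = 11
  t=10: active resources = [5, 6], total = 11
  t=11: active resources = [6], total = 6
Peak resource demand = 11

11


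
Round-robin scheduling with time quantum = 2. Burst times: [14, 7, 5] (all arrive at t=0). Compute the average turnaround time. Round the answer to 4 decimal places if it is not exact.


Time quantum = 2
Execution trace:
  J1 runs 2 units, time = 2
  J2 runs 2 units, time = 4
  J3 runs 2 units, time = 6
  J1 runs 2 units, time = 8
  J2 runs 2 units, time = 10
  J3 runs 2 units, time = 12
  J1 runs 2 units, time = 14
  J2 runs 2 units, time = 16
  J3 runs 1 units, time = 17
  J1 runs 2 units, time = 19
  J2 runs 1 units, time = 20
  J1 runs 2 units, time = 22
  J1 runs 2 units, time = 24
  J1 runs 2 units, time = 26
Finish times: [26, 20, 17]
Average turnaround = 63/3 = 21.0

21.0


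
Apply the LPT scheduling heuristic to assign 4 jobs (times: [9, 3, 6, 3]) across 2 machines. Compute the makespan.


Sort jobs in decreasing order (LPT): [9, 6, 3, 3]
Assign each job to the least loaded machine:
  Machine 1: jobs [9, 3], load = 12
  Machine 2: jobs [6, 3], load = 9
Makespan = max load = 12

12


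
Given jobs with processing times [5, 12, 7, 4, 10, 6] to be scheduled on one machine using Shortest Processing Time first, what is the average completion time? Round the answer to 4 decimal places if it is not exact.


Sort jobs by processing time (SPT order): [4, 5, 6, 7, 10, 12]
Compute completion times sequentially:
  Job 1: processing = 4, completes at 4
  Job 2: processing = 5, completes at 9
  Job 3: processing = 6, completes at 15
  Job 4: processing = 7, completes at 22
  Job 5: processing = 10, completes at 32
  Job 6: processing = 12, completes at 44
Sum of completion times = 126
Average completion time = 126/6 = 21.0

21.0


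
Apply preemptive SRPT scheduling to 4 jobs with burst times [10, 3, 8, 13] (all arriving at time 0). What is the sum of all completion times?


Since all jobs arrive at t=0, SRPT equals SPT ordering.
SPT order: [3, 8, 10, 13]
Completion times:
  Job 1: p=3, C=3
  Job 2: p=8, C=11
  Job 3: p=10, C=21
  Job 4: p=13, C=34
Total completion time = 3 + 11 + 21 + 34 = 69

69


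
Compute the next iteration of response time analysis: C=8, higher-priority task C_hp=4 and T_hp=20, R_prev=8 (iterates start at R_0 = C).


R_next = C + ceil(R_prev / T_hp) * C_hp
ceil(8 / 20) = ceil(0.4) = 1
Interference = 1 * 4 = 4
R_next = 8 + 4 = 12

12


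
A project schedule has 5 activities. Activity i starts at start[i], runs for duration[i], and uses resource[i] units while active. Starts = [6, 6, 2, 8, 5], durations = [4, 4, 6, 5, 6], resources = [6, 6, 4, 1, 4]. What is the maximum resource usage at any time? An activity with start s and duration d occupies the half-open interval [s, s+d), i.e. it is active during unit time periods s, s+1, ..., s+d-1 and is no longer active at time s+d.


Each activity i is active on [start_i, start_i + duration_i).
Compute total resource usage per time slot:
  t=0: active resources = [], total = 0
  t=1: active resources = [], total = 0
  t=2: active resources = [4], total = 4
  t=3: active resources = [4], total = 4
  t=4: active resources = [4], total = 4
  t=5: active resources = [4, 4], total = 8
  t=6: active resources = [6, 6, 4, 4], total = 20
  t=7: active resources = [6, 6, 4, 4], total = 20
  t=8: active resources = [6, 6, 1, 4], total = 17
  t=9: active resources = [6, 6, 1, 4], total = 17
  t=10: active resources = [1, 4], total = 5
  t=11: active resources = [1], total = 1
  t=12: active resources = [1], total = 1
Peak resource demand = 20

20


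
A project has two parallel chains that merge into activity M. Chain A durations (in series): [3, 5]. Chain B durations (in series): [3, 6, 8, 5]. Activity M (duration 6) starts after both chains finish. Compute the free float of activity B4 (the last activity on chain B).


ES(B4) = sum of predecessors on chain B = 17
EF(B4) = ES + duration = 17 + 5 = 22
Successor of B4 is M. ES(M) = max(sum(A), sum(B)) = max(8, 22) = 22
Free float = ES(successor) - EF(current) = 22 - 22 = 0

0


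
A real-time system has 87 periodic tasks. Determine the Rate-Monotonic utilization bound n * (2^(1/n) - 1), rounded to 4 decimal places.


Compute 2^(1/87) = 1.0079990316
Subtract 1: 1.0079990316 - 1 = 0.0079990316
Multiply by n: 87 * 0.0079990316 = 0.6959157492
Round to 4 dp: 0.6959

0.6959


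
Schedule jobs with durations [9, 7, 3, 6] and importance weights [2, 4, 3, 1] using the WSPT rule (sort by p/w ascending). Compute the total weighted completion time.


Compute p/w ratios and sort ascending (WSPT): [(3, 3), (7, 4), (9, 2), (6, 1)]
Compute weighted completion times:
  Job (p=3,w=3): C=3, w*C=3*3=9
  Job (p=7,w=4): C=10, w*C=4*10=40
  Job (p=9,w=2): C=19, w*C=2*19=38
  Job (p=6,w=1): C=25, w*C=1*25=25
Total weighted completion time = 112

112


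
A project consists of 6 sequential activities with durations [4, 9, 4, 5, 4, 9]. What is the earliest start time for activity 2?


Activity 2 starts after activities 1 through 1 complete.
Predecessor durations: [4]
ES = 4 = 4

4


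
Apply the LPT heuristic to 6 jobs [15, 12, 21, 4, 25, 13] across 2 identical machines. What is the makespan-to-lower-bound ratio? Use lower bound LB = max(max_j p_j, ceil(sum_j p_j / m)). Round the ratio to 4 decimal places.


LPT order: [25, 21, 15, 13, 12, 4]
Machine loads after assignment: [42, 48]
LPT makespan = 48
Lower bound = max(max_job, ceil(total/2)) = max(25, 45) = 45
Ratio = 48 / 45 = 1.0667

1.0667


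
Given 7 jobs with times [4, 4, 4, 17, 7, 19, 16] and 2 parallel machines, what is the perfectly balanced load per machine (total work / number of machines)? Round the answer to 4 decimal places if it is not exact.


Total processing time = 4 + 4 + 4 + 17 + 7 + 19 + 16 = 71
Number of machines = 2
Ideal balanced load = 71 / 2 = 35.5

35.5


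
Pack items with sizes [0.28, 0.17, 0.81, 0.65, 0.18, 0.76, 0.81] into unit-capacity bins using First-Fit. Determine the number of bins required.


Place items sequentially using First-Fit:
  Item 0.28 -> new Bin 1
  Item 0.17 -> Bin 1 (now 0.45)
  Item 0.81 -> new Bin 2
  Item 0.65 -> new Bin 3
  Item 0.18 -> Bin 1 (now 0.63)
  Item 0.76 -> new Bin 4
  Item 0.81 -> new Bin 5
Total bins used = 5

5


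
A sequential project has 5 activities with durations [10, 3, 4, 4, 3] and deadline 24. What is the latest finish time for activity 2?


LF(activity 2) = deadline - sum of successor durations
Successors: activities 3 through 5 with durations [4, 4, 3]
Sum of successor durations = 11
LF = 24 - 11 = 13

13


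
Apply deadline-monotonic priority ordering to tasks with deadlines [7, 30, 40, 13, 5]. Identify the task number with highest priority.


Sort tasks by relative deadline (ascending):
  Task 5: deadline = 5
  Task 1: deadline = 7
  Task 4: deadline = 13
  Task 2: deadline = 30
  Task 3: deadline = 40
Priority order (highest first): [5, 1, 4, 2, 3]
Highest priority task = 5

5


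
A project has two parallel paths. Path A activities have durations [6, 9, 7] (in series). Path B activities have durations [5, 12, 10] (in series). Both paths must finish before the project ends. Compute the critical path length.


Path A total = 6 + 9 + 7 = 22
Path B total = 5 + 12 + 10 = 27
Critical path = longest path = max(22, 27) = 27

27


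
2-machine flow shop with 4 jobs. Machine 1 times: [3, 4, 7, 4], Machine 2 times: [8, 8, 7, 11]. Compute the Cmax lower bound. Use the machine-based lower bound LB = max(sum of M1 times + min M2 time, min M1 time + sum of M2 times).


LB1 = sum(M1 times) + min(M2 times) = 18 + 7 = 25
LB2 = min(M1 times) + sum(M2 times) = 3 + 34 = 37
Lower bound = max(LB1, LB2) = max(25, 37) = 37

37


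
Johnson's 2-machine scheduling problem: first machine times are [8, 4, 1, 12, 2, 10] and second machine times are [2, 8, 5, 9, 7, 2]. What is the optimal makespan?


Apply Johnson's rule:
  Group 1 (a <= b): [(3, 1, 5), (5, 2, 7), (2, 4, 8)]
  Group 2 (a > b): [(4, 12, 9), (1, 8, 2), (6, 10, 2)]
Optimal job order: [3, 5, 2, 4, 1, 6]
Schedule:
  Job 3: M1 done at 1, M2 done at 6
  Job 5: M1 done at 3, M2 done at 13
  Job 2: M1 done at 7, M2 done at 21
  Job 4: M1 done at 19, M2 done at 30
  Job 1: M1 done at 27, M2 done at 32
  Job 6: M1 done at 37, M2 done at 39
Makespan = 39

39


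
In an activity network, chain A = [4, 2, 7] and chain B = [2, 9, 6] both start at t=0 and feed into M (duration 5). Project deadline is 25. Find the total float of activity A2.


Forward pass: ES(A2) = sum of predecessors on chain A = 4
EF = ES + duration = 4 + 2 = 6
Backward pass: LF(M) = deadline = 25; LS(M) = 25 - 5 = 20
LF(A2) = LS(M) - sum(successors on chain A) = 20 - 7 = 13
LS = LF - duration = 13 - 2 = 11
Total float = LS - ES = 11 - 4 = 7

7


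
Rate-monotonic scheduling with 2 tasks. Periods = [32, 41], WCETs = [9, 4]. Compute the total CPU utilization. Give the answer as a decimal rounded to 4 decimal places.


Compute individual utilizations (exact fractions):
  Task 1: C/T = 9/32 (approx. 0.2813)
  Task 2: C/T = 4/41 (approx. 0.0976)
Total utilization U = 9/32 + 4/41 = 497/1312
Rounded to 4 decimal places: U = 0.3788
RM (Liu & Layland) bound for 2 tasks = 0.828427; compare with U = 497/1312 (approx. 0.378811)
U <= bound, so schedulable by RM sufficient condition.

0.3788


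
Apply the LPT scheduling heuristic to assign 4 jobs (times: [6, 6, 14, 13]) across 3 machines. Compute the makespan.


Sort jobs in decreasing order (LPT): [14, 13, 6, 6]
Assign each job to the least loaded machine:
  Machine 1: jobs [14], load = 14
  Machine 2: jobs [13], load = 13
  Machine 3: jobs [6, 6], load = 12
Makespan = max load = 14

14


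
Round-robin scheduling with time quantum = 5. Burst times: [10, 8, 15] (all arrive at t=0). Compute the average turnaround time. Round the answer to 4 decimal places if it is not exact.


Time quantum = 5
Execution trace:
  J1 runs 5 units, time = 5
  J2 runs 5 units, time = 10
  J3 runs 5 units, time = 15
  J1 runs 5 units, time = 20
  J2 runs 3 units, time = 23
  J3 runs 5 units, time = 28
  J3 runs 5 units, time = 33
Finish times: [20, 23, 33]
Average turnaround = 76/3 = 25.3333

25.3333


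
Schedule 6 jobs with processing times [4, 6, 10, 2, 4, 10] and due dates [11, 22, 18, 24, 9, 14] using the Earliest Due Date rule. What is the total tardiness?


Sort by due date (EDD order): [(4, 9), (4, 11), (10, 14), (10, 18), (6, 22), (2, 24)]
Compute completion times and tardiness:
  Job 1: p=4, d=9, C=4, tardiness=max(0,4-9)=0
  Job 2: p=4, d=11, C=8, tardiness=max(0,8-11)=0
  Job 3: p=10, d=14, C=18, tardiness=max(0,18-14)=4
  Job 4: p=10, d=18, C=28, tardiness=max(0,28-18)=10
  Job 5: p=6, d=22, C=34, tardiness=max(0,34-22)=12
  Job 6: p=2, d=24, C=36, tardiness=max(0,36-24)=12
Total tardiness = 38

38


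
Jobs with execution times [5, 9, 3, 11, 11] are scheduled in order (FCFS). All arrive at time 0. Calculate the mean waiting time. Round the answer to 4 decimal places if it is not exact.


FCFS order (as given): [5, 9, 3, 11, 11]
Waiting times:
  Job 1: wait = 0
  Job 2: wait = 5
  Job 3: wait = 14
  Job 4: wait = 17
  Job 5: wait = 28
Sum of waiting times = 64
Average waiting time = 64/5 = 12.8

12.8


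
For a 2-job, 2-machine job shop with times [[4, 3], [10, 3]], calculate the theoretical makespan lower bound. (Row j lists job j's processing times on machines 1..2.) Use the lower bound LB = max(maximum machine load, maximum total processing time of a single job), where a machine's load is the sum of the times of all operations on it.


Machine loads:
  Machine 1: 4 + 10 = 14
  Machine 2: 3 + 3 = 6
Max machine load = 14
Job totals:
  Job 1: 7
  Job 2: 13
Max job total = 13
Lower bound = max(14, 13) = 14

14


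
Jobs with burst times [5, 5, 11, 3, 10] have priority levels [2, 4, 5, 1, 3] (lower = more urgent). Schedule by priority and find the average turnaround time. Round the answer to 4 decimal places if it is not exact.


Sort by priority (ascending = highest first):
Order: [(1, 3), (2, 5), (3, 10), (4, 5), (5, 11)]
Completion times:
  Priority 1, burst=3, C=3
  Priority 2, burst=5, C=8
  Priority 3, burst=10, C=18
  Priority 4, burst=5, C=23
  Priority 5, burst=11, C=34
Average turnaround = 86/5 = 17.2

17.2


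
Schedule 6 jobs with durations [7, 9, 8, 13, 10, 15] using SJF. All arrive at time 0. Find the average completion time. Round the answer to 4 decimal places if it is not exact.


SJF order (ascending): [7, 8, 9, 10, 13, 15]
Completion times:
  Job 1: burst=7, C=7
  Job 2: burst=8, C=15
  Job 3: burst=9, C=24
  Job 4: burst=10, C=34
  Job 5: burst=13, C=47
  Job 6: burst=15, C=62
Average completion = 189/6 = 31.5

31.5


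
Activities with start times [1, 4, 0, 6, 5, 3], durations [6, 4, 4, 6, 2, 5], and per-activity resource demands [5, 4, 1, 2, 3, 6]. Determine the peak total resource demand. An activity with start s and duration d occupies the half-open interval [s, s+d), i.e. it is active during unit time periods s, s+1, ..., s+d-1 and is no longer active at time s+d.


Each activity i is active on [start_i, start_i + duration_i).
Compute total resource usage per time slot:
  t=0: active resources = [1], total = 1
  t=1: active resources = [5, 1], total = 6
  t=2: active resources = [5, 1], total = 6
  t=3: active resources = [5, 1, 6], total = 12
  t=4: active resources = [5, 4, 6], total = 15
  t=5: active resources = [5, 4, 3, 6], total = 18
  t=6: active resources = [5, 4, 2, 3, 6], total = 20
  t=7: active resources = [4, 2, 6], total = 12
  t=8: active resources = [2], total = 2
  t=9: active resources = [2], total = 2
  t=10: active resources = [2], total = 2
  t=11: active resources = [2], total = 2
Peak resource demand = 20

20


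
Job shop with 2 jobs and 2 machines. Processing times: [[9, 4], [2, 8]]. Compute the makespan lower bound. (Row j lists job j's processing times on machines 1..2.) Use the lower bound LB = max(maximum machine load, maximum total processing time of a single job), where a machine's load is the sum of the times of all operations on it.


Machine loads:
  Machine 1: 9 + 2 = 11
  Machine 2: 4 + 8 = 12
Max machine load = 12
Job totals:
  Job 1: 13
  Job 2: 10
Max job total = 13
Lower bound = max(12, 13) = 13

13


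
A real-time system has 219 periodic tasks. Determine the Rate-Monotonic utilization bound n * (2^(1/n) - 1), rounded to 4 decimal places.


Compute 2^(1/219) = 1.0031700697
Subtract 1: 1.0031700697 - 1 = 0.0031700697
Multiply by n: 219 * 0.0031700697 = 0.6942452643
Round to 4 dp: 0.6942

0.6942


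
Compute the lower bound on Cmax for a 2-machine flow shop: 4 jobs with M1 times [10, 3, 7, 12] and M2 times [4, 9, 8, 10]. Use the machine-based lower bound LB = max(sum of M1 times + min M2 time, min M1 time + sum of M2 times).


LB1 = sum(M1 times) + min(M2 times) = 32 + 4 = 36
LB2 = min(M1 times) + sum(M2 times) = 3 + 31 = 34
Lower bound = max(LB1, LB2) = max(36, 34) = 36

36


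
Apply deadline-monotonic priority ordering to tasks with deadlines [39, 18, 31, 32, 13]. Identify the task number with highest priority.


Sort tasks by relative deadline (ascending):
  Task 5: deadline = 13
  Task 2: deadline = 18
  Task 3: deadline = 31
  Task 4: deadline = 32
  Task 1: deadline = 39
Priority order (highest first): [5, 2, 3, 4, 1]
Highest priority task = 5

5


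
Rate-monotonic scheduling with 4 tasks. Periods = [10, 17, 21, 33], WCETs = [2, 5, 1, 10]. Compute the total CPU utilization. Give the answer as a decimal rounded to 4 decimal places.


Compute individual utilizations (exact fractions):
  Task 1: C/T = 2/10 = 1/5 (approx. 0.2)
  Task 2: C/T = 5/17 (approx. 0.2941)
  Task 3: C/T = 1/21 (approx. 0.0476)
  Task 4: C/T = 10/33 (approx. 0.303)
Total utilization U = 1/5 + 5/17 + 1/21 + 10/33 = 5529/6545
Rounded to 4 decimal places: U = 0.8448
RM (Liu & Layland) bound for 4 tasks = 0.756828; compare with U = 5529/6545 (approx. 0.844767)
bound < U <= 1, so the RM sufficient condition is not met (inconclusive; an exact test such as response-time analysis is needed).

0.8448


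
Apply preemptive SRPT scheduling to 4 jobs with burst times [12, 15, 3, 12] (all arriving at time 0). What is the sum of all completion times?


Since all jobs arrive at t=0, SRPT equals SPT ordering.
SPT order: [3, 12, 12, 15]
Completion times:
  Job 1: p=3, C=3
  Job 2: p=12, C=15
  Job 3: p=12, C=27
  Job 4: p=15, C=42
Total completion time = 3 + 15 + 27 + 42 = 87

87


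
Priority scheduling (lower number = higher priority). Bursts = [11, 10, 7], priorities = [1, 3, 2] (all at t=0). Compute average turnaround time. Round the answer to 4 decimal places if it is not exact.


Sort by priority (ascending = highest first):
Order: [(1, 11), (2, 7), (3, 10)]
Completion times:
  Priority 1, burst=11, C=11
  Priority 2, burst=7, C=18
  Priority 3, burst=10, C=28
Average turnaround = 57/3 = 19.0

19.0


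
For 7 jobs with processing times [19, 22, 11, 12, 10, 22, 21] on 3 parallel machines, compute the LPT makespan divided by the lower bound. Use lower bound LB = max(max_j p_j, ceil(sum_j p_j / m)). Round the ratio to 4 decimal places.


LPT order: [22, 22, 21, 19, 12, 11, 10]
Machine loads after assignment: [34, 43, 40]
LPT makespan = 43
Lower bound = max(max_job, ceil(total/3)) = max(22, 39) = 39
Ratio = 43 / 39 = 1.1026

1.1026


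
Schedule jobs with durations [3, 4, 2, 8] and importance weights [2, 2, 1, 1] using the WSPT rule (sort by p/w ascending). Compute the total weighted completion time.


Compute p/w ratios and sort ascending (WSPT): [(3, 2), (4, 2), (2, 1), (8, 1)]
Compute weighted completion times:
  Job (p=3,w=2): C=3, w*C=2*3=6
  Job (p=4,w=2): C=7, w*C=2*7=14
  Job (p=2,w=1): C=9, w*C=1*9=9
  Job (p=8,w=1): C=17, w*C=1*17=17
Total weighted completion time = 46

46


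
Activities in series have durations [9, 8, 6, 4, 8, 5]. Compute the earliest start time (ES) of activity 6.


Activity 6 starts after activities 1 through 5 complete.
Predecessor durations: [9, 8, 6, 4, 8]
ES = 9 + 8 + 6 + 4 + 8 = 35

35


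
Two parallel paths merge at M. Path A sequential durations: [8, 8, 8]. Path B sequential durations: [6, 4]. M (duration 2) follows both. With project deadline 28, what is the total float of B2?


Forward pass: ES(B2) = sum of predecessors on chain B = 6
EF = ES + duration = 6 + 4 = 10
Backward pass: LF(M) = deadline = 28; LS(M) = 28 - 2 = 26
LF(B2) = LS(M) - sum(successors on chain B) = 26 - 0 = 26
LS = LF - duration = 26 - 4 = 22
Total float = LS - ES = 22 - 6 = 16

16


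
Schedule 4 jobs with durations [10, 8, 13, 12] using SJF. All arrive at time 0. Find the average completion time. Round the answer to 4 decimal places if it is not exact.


SJF order (ascending): [8, 10, 12, 13]
Completion times:
  Job 1: burst=8, C=8
  Job 2: burst=10, C=18
  Job 3: burst=12, C=30
  Job 4: burst=13, C=43
Average completion = 99/4 = 24.75

24.75


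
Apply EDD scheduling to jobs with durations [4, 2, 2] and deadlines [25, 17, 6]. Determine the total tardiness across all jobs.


Sort by due date (EDD order): [(2, 6), (2, 17), (4, 25)]
Compute completion times and tardiness:
  Job 1: p=2, d=6, C=2, tardiness=max(0,2-6)=0
  Job 2: p=2, d=17, C=4, tardiness=max(0,4-17)=0
  Job 3: p=4, d=25, C=8, tardiness=max(0,8-25)=0
Total tardiness = 0

0


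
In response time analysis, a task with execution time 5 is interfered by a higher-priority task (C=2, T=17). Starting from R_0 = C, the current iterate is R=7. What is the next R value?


R_next = C + ceil(R_prev / T_hp) * C_hp
ceil(7 / 17) = ceil(0.4118) = 1
Interference = 1 * 2 = 2
R_next = 5 + 2 = 7
R_next = R_prev, so the iteration has converged (response time = 7).

7
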